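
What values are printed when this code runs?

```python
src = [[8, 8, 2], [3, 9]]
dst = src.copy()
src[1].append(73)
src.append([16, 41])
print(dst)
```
[[8, 8, 2], [3, 9, 73]]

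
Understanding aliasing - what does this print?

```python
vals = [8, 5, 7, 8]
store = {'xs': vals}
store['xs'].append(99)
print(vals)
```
[8, 5, 7, 8, 99]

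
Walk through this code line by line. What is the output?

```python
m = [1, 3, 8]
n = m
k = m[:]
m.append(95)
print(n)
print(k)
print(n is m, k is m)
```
[1, 3, 8, 95]
[1, 3, 8]
True False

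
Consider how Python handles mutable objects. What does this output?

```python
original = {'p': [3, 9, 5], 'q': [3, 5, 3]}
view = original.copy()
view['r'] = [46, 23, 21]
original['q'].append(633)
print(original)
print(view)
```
{'p': [3, 9, 5], 'q': [3, 5, 3, 633]}
{'p': [3, 9, 5], 'q': [3, 5, 3, 633], 'r': [46, 23, 21]}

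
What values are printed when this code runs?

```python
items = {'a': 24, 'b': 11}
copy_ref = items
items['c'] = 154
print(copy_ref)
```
{'a': 24, 'b': 11, 'c': 154}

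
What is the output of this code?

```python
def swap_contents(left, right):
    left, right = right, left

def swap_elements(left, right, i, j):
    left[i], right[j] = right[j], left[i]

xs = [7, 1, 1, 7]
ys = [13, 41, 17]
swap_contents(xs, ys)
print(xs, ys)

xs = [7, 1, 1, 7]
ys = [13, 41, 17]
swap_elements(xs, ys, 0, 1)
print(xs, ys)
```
[7, 1, 1, 7] [13, 41, 17]
[41, 1, 1, 7] [13, 7, 17]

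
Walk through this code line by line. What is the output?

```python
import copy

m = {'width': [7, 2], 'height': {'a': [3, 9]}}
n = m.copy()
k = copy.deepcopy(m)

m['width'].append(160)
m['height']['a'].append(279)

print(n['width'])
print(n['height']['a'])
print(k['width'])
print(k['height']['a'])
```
[7, 2, 160]
[3, 9, 279]
[7, 2]
[3, 9]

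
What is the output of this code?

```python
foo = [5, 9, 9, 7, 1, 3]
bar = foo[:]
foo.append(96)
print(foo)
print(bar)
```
[5, 9, 9, 7, 1, 3, 96]
[5, 9, 9, 7, 1, 3]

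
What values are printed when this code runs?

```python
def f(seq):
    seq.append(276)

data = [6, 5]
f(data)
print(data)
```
[6, 5, 276]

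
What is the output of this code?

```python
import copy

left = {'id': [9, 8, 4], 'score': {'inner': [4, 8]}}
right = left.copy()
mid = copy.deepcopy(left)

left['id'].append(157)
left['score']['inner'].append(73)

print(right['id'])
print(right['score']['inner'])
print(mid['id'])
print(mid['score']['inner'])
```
[9, 8, 4, 157]
[4, 8, 73]
[9, 8, 4]
[4, 8]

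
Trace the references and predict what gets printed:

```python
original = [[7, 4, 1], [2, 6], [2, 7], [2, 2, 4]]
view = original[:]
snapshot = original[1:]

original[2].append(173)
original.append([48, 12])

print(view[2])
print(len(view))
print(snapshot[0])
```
[2, 7, 173]
4
[2, 6]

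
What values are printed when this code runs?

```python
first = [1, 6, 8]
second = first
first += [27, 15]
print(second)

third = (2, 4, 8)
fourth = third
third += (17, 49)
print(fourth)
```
[1, 6, 8, 27, 15]
(2, 4, 8)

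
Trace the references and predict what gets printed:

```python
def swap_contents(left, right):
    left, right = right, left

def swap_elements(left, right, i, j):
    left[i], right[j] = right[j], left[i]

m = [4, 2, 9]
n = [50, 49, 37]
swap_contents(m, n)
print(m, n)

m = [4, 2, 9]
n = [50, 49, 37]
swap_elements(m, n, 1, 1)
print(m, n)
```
[4, 2, 9] [50, 49, 37]
[4, 49, 9] [50, 2, 37]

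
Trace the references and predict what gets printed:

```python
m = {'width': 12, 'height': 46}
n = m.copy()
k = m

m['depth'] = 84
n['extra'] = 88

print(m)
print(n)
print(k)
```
{'width': 12, 'height': 46, 'depth': 84}
{'width': 12, 'height': 46, 'extra': 88}
{'width': 12, 'height': 46, 'depth': 84}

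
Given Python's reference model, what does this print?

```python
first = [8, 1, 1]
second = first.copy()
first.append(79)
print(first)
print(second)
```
[8, 1, 1, 79]
[8, 1, 1]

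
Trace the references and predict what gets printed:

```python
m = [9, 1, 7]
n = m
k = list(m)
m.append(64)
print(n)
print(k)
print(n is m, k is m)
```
[9, 1, 7, 64]
[9, 1, 7]
True False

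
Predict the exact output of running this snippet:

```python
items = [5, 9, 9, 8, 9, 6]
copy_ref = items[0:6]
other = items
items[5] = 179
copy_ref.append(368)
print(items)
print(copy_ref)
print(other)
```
[5, 9, 9, 8, 9, 179]
[5, 9, 9, 8, 9, 6, 368]
[5, 9, 9, 8, 9, 179]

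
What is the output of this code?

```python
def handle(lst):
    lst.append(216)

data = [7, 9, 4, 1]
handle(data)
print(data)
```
[7, 9, 4, 1, 216]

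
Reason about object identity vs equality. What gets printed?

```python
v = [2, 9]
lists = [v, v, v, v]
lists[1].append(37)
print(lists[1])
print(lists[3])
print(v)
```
[2, 9, 37]
[2, 9, 37]
[2, 9, 37]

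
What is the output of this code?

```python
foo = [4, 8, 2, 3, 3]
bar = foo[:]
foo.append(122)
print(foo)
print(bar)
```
[4, 8, 2, 3, 3, 122]
[4, 8, 2, 3, 3]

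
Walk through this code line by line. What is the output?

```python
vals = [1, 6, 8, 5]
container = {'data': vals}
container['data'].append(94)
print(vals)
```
[1, 6, 8, 5, 94]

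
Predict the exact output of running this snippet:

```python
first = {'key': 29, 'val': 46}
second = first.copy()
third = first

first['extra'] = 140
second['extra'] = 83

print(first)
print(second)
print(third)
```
{'key': 29, 'val': 46, 'extra': 140}
{'key': 29, 'val': 46, 'extra': 83}
{'key': 29, 'val': 46, 'extra': 140}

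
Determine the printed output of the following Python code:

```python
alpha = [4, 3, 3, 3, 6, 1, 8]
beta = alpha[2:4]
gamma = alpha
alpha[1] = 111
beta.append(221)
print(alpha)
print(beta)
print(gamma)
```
[4, 111, 3, 3, 6, 1, 8]
[3, 3, 221]
[4, 111, 3, 3, 6, 1, 8]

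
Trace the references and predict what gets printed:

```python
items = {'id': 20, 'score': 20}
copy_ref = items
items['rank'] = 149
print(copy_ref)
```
{'id': 20, 'score': 20, 'rank': 149}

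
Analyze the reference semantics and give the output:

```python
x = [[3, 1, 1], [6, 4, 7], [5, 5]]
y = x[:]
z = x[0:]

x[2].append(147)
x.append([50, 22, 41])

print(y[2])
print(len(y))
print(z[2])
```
[5, 5, 147]
3
[5, 5, 147]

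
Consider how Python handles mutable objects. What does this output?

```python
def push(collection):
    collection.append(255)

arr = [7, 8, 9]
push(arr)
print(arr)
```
[7, 8, 9, 255]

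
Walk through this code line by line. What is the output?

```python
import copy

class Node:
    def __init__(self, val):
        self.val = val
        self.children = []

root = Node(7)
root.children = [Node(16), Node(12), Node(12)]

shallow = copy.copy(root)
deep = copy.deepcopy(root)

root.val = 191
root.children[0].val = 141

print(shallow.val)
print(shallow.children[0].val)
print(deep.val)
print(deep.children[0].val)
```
7
141
7
16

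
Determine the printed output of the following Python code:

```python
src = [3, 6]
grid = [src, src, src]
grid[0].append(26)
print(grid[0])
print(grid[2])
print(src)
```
[3, 6, 26]
[3, 6, 26]
[3, 6, 26]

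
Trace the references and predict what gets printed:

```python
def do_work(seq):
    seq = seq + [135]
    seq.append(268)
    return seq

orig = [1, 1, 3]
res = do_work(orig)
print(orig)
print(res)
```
[1, 1, 3]
[1, 1, 3, 135, 268]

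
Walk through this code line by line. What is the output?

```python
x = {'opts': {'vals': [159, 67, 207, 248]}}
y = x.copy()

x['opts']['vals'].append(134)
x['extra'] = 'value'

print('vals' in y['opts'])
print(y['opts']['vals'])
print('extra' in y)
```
True
[159, 67, 207, 248, 134]
False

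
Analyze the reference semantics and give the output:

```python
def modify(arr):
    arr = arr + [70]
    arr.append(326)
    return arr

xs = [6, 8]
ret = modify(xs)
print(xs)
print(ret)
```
[6, 8]
[6, 8, 70, 326]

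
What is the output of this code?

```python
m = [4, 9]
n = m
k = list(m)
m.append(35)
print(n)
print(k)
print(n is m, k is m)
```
[4, 9, 35]
[4, 9]
True False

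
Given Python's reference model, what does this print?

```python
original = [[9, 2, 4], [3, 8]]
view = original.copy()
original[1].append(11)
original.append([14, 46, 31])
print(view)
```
[[9, 2, 4], [3, 8, 11]]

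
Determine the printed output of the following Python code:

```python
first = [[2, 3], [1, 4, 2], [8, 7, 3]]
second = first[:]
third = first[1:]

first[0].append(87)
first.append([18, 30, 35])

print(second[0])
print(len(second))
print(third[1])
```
[2, 3, 87]
3
[8, 7, 3]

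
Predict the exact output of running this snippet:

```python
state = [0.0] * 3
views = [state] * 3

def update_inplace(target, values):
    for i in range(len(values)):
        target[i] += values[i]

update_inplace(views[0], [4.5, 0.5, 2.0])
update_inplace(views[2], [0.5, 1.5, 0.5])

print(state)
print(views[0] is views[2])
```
[5.0, 2.0, 2.5]
True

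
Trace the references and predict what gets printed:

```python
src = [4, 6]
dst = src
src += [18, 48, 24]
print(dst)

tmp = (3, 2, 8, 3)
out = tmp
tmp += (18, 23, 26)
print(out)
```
[4, 6, 18, 48, 24]
(3, 2, 8, 3)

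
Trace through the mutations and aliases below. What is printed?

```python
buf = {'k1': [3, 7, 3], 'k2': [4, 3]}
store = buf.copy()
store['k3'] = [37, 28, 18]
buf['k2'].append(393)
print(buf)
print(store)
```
{'k1': [3, 7, 3], 'k2': [4, 3, 393]}
{'k1': [3, 7, 3], 'k2': [4, 3, 393], 'k3': [37, 28, 18]}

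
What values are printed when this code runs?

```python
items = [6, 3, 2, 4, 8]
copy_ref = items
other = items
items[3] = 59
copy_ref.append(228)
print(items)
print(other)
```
[6, 3, 2, 59, 8, 228]
[6, 3, 2, 59, 8, 228]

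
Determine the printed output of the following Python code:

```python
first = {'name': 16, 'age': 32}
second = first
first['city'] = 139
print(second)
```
{'name': 16, 'age': 32, 'city': 139}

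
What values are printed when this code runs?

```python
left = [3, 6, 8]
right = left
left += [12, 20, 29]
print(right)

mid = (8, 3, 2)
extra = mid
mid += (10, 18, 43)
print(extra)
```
[3, 6, 8, 12, 20, 29]
(8, 3, 2)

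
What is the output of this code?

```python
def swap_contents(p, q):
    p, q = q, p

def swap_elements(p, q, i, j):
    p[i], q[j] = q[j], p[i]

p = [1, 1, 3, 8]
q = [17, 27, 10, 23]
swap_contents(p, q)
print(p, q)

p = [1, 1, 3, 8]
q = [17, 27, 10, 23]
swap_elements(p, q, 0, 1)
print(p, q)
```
[1, 1, 3, 8] [17, 27, 10, 23]
[27, 1, 3, 8] [17, 1, 10, 23]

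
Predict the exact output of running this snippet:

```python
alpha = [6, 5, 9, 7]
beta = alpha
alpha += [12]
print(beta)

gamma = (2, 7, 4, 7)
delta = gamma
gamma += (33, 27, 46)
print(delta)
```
[6, 5, 9, 7, 12]
(2, 7, 4, 7)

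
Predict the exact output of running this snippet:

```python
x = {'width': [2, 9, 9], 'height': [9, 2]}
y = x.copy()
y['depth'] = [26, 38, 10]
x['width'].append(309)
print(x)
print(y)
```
{'width': [2, 9, 9, 309], 'height': [9, 2]}
{'width': [2, 9, 9, 309], 'height': [9, 2], 'depth': [26, 38, 10]}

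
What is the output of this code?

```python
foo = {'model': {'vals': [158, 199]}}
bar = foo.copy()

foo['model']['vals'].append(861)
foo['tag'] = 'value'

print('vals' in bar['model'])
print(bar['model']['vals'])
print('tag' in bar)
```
True
[158, 199, 861]
False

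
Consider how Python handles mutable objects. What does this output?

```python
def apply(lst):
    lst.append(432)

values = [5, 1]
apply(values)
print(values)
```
[5, 1, 432]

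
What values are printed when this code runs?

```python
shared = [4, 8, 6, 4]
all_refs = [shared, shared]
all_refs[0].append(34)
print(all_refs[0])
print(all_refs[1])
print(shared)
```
[4, 8, 6, 4, 34]
[4, 8, 6, 4, 34]
[4, 8, 6, 4, 34]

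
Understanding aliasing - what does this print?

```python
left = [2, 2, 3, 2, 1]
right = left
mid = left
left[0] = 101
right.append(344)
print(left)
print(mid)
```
[101, 2, 3, 2, 1, 344]
[101, 2, 3, 2, 1, 344]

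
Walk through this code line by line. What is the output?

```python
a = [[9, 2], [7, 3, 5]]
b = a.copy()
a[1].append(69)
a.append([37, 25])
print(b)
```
[[9, 2], [7, 3, 5, 69]]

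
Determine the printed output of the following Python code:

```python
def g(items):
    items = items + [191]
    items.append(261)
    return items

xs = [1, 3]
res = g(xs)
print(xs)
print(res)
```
[1, 3]
[1, 3, 191, 261]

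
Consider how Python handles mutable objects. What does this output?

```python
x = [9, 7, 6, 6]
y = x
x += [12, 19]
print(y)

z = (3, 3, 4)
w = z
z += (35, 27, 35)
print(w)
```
[9, 7, 6, 6, 12, 19]
(3, 3, 4)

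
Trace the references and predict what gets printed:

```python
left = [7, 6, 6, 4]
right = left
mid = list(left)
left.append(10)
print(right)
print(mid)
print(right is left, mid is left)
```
[7, 6, 6, 4, 10]
[7, 6, 6, 4]
True False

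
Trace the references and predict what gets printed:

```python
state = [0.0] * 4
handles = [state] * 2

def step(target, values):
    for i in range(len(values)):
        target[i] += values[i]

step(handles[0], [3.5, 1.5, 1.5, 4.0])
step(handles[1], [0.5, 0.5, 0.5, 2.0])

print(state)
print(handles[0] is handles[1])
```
[4.0, 2.0, 2.0, 6.0]
True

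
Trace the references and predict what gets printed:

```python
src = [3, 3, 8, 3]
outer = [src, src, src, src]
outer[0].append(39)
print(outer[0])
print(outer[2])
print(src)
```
[3, 3, 8, 3, 39]
[3, 3, 8, 3, 39]
[3, 3, 8, 3, 39]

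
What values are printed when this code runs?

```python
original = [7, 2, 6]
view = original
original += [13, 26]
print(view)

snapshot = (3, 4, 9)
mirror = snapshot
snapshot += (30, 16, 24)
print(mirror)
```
[7, 2, 6, 13, 26]
(3, 4, 9)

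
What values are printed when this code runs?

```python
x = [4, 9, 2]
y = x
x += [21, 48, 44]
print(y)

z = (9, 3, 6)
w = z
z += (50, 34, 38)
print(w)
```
[4, 9, 2, 21, 48, 44]
(9, 3, 6)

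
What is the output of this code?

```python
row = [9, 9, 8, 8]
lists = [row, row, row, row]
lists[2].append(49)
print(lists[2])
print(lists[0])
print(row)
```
[9, 9, 8, 8, 49]
[9, 9, 8, 8, 49]
[9, 9, 8, 8, 49]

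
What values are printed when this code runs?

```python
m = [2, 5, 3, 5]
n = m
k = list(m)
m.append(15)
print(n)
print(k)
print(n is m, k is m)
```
[2, 5, 3, 5, 15]
[2, 5, 3, 5]
True False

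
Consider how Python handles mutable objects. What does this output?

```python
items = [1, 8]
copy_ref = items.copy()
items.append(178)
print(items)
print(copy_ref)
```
[1, 8, 178]
[1, 8]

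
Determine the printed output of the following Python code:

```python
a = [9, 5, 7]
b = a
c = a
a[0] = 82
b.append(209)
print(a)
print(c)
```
[82, 5, 7, 209]
[82, 5, 7, 209]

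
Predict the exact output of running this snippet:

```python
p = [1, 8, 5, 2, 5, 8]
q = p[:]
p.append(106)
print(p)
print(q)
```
[1, 8, 5, 2, 5, 8, 106]
[1, 8, 5, 2, 5, 8]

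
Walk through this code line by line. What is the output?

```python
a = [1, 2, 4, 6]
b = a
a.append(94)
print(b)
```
[1, 2, 4, 6, 94]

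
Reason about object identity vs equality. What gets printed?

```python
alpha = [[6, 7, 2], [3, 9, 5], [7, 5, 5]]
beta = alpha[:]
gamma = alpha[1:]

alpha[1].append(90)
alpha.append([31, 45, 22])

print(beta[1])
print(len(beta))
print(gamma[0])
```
[3, 9, 5, 90]
3
[3, 9, 5, 90]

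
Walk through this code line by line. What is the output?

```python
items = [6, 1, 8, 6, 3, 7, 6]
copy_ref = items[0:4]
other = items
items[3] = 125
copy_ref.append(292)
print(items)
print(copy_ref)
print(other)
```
[6, 1, 8, 125, 3, 7, 6]
[6, 1, 8, 6, 292]
[6, 1, 8, 125, 3, 7, 6]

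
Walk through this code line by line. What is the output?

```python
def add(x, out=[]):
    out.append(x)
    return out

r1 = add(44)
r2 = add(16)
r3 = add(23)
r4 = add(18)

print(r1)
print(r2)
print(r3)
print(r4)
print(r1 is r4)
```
[44, 16, 23, 18]
[44, 16, 23, 18]
[44, 16, 23, 18]
[44, 16, 23, 18]
True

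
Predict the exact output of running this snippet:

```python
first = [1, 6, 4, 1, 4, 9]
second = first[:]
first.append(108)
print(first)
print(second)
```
[1, 6, 4, 1, 4, 9, 108]
[1, 6, 4, 1, 4, 9]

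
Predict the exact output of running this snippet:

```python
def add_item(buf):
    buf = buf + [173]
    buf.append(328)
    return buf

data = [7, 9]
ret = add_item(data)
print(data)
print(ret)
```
[7, 9]
[7, 9, 173, 328]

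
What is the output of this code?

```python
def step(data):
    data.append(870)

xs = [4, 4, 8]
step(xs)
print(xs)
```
[4, 4, 8, 870]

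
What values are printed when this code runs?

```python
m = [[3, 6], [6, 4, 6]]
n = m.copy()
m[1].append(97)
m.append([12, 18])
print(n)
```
[[3, 6], [6, 4, 6, 97]]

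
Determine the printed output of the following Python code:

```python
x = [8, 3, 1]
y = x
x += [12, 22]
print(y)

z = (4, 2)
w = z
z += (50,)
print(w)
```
[8, 3, 1, 12, 22]
(4, 2)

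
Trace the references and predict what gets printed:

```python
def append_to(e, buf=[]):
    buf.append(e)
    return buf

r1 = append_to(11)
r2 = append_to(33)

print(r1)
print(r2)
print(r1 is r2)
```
[11, 33]
[11, 33]
True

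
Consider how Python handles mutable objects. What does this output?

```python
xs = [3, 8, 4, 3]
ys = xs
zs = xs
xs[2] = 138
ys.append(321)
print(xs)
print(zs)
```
[3, 8, 138, 3, 321]
[3, 8, 138, 3, 321]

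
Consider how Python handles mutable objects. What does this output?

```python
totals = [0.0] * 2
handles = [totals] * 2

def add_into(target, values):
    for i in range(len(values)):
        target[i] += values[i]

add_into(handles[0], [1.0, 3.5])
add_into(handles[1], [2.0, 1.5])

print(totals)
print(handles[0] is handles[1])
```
[3.0, 5.0]
True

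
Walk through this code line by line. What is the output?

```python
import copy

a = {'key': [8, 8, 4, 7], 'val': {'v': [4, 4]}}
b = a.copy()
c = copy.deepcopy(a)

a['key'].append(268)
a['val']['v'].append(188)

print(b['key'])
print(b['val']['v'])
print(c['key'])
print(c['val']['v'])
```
[8, 8, 4, 7, 268]
[4, 4, 188]
[8, 8, 4, 7]
[4, 4]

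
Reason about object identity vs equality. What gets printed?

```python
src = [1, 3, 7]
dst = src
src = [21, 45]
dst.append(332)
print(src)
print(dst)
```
[21, 45]
[1, 3, 7, 332]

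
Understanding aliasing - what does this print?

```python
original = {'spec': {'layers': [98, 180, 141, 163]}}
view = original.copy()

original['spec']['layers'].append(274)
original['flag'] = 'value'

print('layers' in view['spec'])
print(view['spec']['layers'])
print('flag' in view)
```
True
[98, 180, 141, 163, 274]
False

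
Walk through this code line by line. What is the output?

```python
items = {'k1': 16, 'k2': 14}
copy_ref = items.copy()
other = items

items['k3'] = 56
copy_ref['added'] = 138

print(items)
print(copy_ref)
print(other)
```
{'k1': 16, 'k2': 14, 'k3': 56}
{'k1': 16, 'k2': 14, 'added': 138}
{'k1': 16, 'k2': 14, 'k3': 56}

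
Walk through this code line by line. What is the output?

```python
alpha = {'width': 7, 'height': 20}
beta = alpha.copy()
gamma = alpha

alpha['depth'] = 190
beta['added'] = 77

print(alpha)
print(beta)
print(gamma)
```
{'width': 7, 'height': 20, 'depth': 190}
{'width': 7, 'height': 20, 'added': 77}
{'width': 7, 'height': 20, 'depth': 190}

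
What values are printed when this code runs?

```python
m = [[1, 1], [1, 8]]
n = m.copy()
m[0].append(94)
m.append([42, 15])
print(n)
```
[[1, 1, 94], [1, 8]]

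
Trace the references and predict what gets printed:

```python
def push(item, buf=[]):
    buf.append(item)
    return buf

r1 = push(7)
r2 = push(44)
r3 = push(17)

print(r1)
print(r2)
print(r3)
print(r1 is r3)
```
[7, 44, 17]
[7, 44, 17]
[7, 44, 17]
True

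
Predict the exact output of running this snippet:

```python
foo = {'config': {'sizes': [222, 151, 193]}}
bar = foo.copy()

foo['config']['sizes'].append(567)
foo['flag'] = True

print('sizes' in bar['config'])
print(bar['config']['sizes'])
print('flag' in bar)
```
True
[222, 151, 193, 567]
False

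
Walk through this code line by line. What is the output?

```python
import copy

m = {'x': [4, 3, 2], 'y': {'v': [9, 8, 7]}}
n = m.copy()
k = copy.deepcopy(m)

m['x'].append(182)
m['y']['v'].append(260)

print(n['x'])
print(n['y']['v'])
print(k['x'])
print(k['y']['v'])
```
[4, 3, 2, 182]
[9, 8, 7, 260]
[4, 3, 2]
[9, 8, 7]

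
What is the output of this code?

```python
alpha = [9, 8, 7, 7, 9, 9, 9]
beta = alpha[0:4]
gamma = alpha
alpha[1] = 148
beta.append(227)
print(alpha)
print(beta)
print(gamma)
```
[9, 148, 7, 7, 9, 9, 9]
[9, 8, 7, 7, 227]
[9, 148, 7, 7, 9, 9, 9]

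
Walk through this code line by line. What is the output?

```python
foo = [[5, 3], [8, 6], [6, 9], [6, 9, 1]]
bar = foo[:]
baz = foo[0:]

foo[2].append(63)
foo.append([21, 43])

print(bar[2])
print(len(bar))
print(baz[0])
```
[6, 9, 63]
4
[5, 3]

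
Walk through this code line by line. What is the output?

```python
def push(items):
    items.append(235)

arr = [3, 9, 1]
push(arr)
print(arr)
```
[3, 9, 1, 235]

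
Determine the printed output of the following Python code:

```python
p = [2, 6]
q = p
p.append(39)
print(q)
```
[2, 6, 39]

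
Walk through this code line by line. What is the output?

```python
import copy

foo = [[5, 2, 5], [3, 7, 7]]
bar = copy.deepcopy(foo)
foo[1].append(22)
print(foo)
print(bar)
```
[[5, 2, 5], [3, 7, 7, 22]]
[[5, 2, 5], [3, 7, 7]]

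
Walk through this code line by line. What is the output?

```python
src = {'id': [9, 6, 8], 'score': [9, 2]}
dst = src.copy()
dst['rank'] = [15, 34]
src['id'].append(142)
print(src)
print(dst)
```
{'id': [9, 6, 8, 142], 'score': [9, 2]}
{'id': [9, 6, 8, 142], 'score': [9, 2], 'rank': [15, 34]}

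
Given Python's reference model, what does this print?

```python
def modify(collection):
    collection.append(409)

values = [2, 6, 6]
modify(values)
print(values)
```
[2, 6, 6, 409]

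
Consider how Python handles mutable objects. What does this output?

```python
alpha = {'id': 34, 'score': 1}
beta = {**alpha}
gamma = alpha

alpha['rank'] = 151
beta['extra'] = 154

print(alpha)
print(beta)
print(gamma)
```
{'id': 34, 'score': 1, 'rank': 151}
{'id': 34, 'score': 1, 'extra': 154}
{'id': 34, 'score': 1, 'rank': 151}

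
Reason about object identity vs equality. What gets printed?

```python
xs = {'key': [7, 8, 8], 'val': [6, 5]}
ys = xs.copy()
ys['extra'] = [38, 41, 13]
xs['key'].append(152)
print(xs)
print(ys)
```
{'key': [7, 8, 8, 152], 'val': [6, 5]}
{'key': [7, 8, 8, 152], 'val': [6, 5], 'extra': [38, 41, 13]}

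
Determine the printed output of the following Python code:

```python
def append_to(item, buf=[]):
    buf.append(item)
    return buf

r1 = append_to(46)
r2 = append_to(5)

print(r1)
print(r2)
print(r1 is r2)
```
[46, 5]
[46, 5]
True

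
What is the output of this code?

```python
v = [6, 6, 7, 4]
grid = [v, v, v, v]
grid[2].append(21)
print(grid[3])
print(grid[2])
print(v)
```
[6, 6, 7, 4, 21]
[6, 6, 7, 4, 21]
[6, 6, 7, 4, 21]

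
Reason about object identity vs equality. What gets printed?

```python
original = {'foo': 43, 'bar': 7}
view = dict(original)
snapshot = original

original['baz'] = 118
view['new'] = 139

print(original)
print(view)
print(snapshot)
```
{'foo': 43, 'bar': 7, 'baz': 118}
{'foo': 43, 'bar': 7, 'new': 139}
{'foo': 43, 'bar': 7, 'baz': 118}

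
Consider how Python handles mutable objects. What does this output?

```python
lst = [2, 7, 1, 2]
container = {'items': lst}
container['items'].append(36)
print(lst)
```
[2, 7, 1, 2, 36]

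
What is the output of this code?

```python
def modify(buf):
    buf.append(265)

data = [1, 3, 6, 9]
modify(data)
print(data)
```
[1, 3, 6, 9, 265]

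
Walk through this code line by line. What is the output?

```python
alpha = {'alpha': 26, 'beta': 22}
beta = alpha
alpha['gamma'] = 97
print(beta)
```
{'alpha': 26, 'beta': 22, 'gamma': 97}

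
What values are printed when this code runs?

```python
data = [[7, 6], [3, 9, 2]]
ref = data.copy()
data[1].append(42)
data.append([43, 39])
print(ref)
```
[[7, 6], [3, 9, 2, 42]]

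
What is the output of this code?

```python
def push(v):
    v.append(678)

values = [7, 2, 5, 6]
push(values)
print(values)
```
[7, 2, 5, 6, 678]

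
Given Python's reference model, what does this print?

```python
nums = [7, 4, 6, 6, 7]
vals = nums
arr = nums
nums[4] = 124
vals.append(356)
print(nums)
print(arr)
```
[7, 4, 6, 6, 124, 356]
[7, 4, 6, 6, 124, 356]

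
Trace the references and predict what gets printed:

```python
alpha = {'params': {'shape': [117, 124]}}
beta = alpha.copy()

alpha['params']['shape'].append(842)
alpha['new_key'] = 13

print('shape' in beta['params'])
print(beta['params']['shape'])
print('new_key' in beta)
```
True
[117, 124, 842]
False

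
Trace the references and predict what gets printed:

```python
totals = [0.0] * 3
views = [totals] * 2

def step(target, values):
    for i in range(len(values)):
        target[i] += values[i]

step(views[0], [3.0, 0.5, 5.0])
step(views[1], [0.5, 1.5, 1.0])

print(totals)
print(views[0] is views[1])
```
[3.5, 2.0, 6.0]
True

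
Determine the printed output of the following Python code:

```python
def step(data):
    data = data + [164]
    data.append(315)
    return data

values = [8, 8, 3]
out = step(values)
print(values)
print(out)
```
[8, 8, 3]
[8, 8, 3, 164, 315]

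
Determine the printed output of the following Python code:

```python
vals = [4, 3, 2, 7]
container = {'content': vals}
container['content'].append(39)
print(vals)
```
[4, 3, 2, 7, 39]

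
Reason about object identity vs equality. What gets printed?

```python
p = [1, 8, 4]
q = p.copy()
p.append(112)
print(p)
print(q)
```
[1, 8, 4, 112]
[1, 8, 4]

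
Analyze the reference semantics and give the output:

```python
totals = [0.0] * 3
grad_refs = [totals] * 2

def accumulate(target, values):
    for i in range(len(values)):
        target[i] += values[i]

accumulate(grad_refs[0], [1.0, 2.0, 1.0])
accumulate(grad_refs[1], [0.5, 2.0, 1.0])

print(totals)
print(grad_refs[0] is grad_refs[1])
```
[1.5, 4.0, 2.0]
True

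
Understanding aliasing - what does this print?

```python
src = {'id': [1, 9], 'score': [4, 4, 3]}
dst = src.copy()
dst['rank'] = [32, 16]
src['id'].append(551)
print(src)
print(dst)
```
{'id': [1, 9, 551], 'score': [4, 4, 3]}
{'id': [1, 9, 551], 'score': [4, 4, 3], 'rank': [32, 16]}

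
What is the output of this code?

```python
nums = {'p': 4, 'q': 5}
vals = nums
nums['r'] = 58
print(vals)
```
{'p': 4, 'q': 5, 'r': 58}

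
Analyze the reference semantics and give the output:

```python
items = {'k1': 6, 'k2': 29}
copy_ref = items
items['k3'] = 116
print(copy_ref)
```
{'k1': 6, 'k2': 29, 'k3': 116}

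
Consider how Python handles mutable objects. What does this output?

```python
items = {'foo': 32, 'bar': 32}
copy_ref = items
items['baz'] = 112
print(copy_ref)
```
{'foo': 32, 'bar': 32, 'baz': 112}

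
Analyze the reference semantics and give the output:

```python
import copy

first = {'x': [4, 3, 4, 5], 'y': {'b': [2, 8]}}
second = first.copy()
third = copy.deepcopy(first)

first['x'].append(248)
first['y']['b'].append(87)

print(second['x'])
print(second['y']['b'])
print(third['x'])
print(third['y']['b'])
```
[4, 3, 4, 5, 248]
[2, 8, 87]
[4, 3, 4, 5]
[2, 8]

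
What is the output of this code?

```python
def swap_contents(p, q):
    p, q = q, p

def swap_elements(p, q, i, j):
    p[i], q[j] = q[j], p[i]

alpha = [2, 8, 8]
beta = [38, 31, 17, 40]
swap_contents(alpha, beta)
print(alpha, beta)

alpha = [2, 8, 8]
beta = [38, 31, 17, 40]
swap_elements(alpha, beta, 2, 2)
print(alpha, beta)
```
[2, 8, 8] [38, 31, 17, 40]
[2, 8, 17] [38, 31, 8, 40]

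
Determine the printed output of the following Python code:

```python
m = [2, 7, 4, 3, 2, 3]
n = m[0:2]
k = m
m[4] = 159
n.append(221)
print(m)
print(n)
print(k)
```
[2, 7, 4, 3, 159, 3]
[2, 7, 221]
[2, 7, 4, 3, 159, 3]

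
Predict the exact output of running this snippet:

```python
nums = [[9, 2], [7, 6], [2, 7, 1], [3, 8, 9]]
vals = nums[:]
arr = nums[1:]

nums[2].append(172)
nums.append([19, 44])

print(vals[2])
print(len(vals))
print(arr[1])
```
[2, 7, 1, 172]
4
[2, 7, 1, 172]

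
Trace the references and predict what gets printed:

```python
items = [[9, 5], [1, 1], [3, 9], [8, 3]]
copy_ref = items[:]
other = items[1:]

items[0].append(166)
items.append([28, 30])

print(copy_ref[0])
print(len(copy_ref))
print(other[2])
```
[9, 5, 166]
4
[8, 3]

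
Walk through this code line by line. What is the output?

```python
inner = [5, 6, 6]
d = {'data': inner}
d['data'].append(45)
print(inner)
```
[5, 6, 6, 45]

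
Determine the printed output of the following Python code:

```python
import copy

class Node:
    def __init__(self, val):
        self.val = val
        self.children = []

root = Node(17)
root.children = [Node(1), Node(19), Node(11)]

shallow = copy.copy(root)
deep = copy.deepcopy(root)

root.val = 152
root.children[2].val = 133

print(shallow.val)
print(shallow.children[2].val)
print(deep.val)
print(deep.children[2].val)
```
17
133
17
11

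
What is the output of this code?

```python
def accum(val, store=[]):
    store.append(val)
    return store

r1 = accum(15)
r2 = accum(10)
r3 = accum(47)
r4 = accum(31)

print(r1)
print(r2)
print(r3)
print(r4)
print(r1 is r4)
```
[15, 10, 47, 31]
[15, 10, 47, 31]
[15, 10, 47, 31]
[15, 10, 47, 31]
True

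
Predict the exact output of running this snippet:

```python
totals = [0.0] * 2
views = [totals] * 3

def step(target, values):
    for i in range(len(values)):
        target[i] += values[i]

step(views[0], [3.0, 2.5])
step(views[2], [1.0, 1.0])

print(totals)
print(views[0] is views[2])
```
[4.0, 3.5]
True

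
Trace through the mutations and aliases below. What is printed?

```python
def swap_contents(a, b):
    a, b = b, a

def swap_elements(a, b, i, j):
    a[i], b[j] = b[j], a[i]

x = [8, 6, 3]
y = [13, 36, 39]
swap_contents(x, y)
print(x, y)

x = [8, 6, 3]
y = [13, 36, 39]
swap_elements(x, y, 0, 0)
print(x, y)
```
[8, 6, 3] [13, 36, 39]
[13, 6, 3] [8, 36, 39]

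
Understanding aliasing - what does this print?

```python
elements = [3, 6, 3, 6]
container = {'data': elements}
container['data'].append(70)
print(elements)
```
[3, 6, 3, 6, 70]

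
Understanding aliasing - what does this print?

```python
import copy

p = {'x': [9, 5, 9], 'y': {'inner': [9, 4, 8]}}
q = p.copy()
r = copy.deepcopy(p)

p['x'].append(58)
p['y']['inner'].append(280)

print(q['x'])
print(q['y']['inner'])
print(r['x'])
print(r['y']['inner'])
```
[9, 5, 9, 58]
[9, 4, 8, 280]
[9, 5, 9]
[9, 4, 8]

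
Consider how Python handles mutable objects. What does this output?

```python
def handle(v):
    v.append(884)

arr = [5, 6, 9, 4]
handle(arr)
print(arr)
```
[5, 6, 9, 4, 884]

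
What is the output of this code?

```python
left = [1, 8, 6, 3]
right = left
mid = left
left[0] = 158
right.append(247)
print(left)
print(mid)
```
[158, 8, 6, 3, 247]
[158, 8, 6, 3, 247]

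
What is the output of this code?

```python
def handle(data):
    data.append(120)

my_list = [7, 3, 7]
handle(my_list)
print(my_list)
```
[7, 3, 7, 120]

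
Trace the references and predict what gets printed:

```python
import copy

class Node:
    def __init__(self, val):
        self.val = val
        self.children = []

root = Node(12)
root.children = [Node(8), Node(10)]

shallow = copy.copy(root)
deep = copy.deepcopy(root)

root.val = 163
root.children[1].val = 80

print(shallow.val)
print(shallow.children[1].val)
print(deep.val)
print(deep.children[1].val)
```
12
80
12
10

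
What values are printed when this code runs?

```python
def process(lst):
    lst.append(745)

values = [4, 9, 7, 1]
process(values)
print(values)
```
[4, 9, 7, 1, 745]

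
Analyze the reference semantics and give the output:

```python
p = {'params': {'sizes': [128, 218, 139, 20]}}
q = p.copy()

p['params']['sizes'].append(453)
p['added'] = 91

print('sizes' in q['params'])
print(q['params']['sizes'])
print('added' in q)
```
True
[128, 218, 139, 20, 453]
False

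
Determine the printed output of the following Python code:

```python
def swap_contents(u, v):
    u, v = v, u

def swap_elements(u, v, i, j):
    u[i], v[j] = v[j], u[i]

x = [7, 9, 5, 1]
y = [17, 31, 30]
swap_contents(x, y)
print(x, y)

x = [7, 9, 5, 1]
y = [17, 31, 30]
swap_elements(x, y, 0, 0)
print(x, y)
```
[7, 9, 5, 1] [17, 31, 30]
[17, 9, 5, 1] [7, 31, 30]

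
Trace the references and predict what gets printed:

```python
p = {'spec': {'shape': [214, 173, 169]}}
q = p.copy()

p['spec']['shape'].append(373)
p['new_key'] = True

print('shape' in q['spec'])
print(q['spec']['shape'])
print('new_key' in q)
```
True
[214, 173, 169, 373]
False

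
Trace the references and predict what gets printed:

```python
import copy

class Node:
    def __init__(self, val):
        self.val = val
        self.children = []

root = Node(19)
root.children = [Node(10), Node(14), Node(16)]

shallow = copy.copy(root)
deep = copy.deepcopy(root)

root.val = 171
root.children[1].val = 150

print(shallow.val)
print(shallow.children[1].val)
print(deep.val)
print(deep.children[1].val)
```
19
150
19
14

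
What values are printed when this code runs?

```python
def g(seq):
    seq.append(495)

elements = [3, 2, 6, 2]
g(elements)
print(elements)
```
[3, 2, 6, 2, 495]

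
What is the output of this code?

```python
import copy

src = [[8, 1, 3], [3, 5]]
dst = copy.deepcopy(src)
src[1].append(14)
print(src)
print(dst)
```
[[8, 1, 3], [3, 5, 14]]
[[8, 1, 3], [3, 5]]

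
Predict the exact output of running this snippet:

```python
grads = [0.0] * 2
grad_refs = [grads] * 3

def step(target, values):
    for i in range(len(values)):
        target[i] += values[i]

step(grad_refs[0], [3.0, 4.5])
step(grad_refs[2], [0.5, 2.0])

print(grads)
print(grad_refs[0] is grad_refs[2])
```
[3.5, 6.5]
True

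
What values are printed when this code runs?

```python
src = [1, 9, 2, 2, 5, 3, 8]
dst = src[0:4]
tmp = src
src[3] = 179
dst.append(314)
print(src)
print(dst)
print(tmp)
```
[1, 9, 2, 179, 5, 3, 8]
[1, 9, 2, 2, 314]
[1, 9, 2, 179, 5, 3, 8]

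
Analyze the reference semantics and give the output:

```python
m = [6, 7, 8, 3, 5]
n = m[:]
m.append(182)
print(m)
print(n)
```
[6, 7, 8, 3, 5, 182]
[6, 7, 8, 3, 5]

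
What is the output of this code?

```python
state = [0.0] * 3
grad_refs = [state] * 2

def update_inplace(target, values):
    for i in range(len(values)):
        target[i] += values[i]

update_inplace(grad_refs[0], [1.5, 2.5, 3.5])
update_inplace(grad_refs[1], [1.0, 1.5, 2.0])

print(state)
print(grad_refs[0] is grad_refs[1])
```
[2.5, 4.0, 5.5]
True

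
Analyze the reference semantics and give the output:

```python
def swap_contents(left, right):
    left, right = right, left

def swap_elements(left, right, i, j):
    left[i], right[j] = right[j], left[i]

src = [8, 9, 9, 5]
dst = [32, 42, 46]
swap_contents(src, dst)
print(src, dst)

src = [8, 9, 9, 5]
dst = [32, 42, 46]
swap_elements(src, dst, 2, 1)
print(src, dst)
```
[8, 9, 9, 5] [32, 42, 46]
[8, 9, 42, 5] [32, 9, 46]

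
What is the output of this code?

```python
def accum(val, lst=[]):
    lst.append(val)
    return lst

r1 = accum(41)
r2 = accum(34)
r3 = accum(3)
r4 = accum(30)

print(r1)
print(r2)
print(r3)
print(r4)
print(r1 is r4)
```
[41, 34, 3, 30]
[41, 34, 3, 30]
[41, 34, 3, 30]
[41, 34, 3, 30]
True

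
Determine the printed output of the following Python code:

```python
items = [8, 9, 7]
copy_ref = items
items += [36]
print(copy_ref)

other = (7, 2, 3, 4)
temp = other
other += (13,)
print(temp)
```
[8, 9, 7, 36]
(7, 2, 3, 4)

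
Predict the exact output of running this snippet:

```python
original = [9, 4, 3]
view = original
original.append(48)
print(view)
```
[9, 4, 3, 48]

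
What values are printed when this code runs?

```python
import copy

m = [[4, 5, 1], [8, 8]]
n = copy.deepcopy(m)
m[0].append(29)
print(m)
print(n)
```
[[4, 5, 1, 29], [8, 8]]
[[4, 5, 1], [8, 8]]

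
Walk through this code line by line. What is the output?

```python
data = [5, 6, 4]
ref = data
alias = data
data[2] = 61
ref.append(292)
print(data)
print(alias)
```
[5, 6, 61, 292]
[5, 6, 61, 292]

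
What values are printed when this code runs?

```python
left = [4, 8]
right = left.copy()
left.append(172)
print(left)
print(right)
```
[4, 8, 172]
[4, 8]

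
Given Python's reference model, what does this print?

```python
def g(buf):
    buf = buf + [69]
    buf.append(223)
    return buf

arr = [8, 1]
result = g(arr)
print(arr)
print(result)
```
[8, 1]
[8, 1, 69, 223]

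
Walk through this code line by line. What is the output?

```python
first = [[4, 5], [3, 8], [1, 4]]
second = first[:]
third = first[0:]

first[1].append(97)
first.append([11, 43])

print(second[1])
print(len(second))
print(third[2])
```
[3, 8, 97]
3
[1, 4]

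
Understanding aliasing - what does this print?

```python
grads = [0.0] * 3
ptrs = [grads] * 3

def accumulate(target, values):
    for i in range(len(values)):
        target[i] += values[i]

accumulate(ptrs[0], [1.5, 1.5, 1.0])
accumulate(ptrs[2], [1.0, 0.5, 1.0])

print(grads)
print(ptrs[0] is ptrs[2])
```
[2.5, 2.0, 2.0]
True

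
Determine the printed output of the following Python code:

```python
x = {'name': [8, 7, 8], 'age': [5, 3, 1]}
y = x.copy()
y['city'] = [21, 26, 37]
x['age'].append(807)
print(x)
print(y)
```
{'name': [8, 7, 8], 'age': [5, 3, 1, 807]}
{'name': [8, 7, 8], 'age': [5, 3, 1, 807], 'city': [21, 26, 37]}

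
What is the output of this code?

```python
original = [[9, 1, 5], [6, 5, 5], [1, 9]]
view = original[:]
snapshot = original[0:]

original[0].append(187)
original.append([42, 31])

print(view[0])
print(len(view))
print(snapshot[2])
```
[9, 1, 5, 187]
3
[1, 9]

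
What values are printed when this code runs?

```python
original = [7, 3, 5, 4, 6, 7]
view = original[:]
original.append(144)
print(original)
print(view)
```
[7, 3, 5, 4, 6, 7, 144]
[7, 3, 5, 4, 6, 7]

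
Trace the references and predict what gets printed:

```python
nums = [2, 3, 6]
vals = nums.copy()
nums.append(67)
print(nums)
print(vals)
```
[2, 3, 6, 67]
[2, 3, 6]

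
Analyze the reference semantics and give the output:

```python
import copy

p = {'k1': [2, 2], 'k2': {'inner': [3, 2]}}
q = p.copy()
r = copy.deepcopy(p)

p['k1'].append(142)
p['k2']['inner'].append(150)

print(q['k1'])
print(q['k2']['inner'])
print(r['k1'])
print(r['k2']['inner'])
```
[2, 2, 142]
[3, 2, 150]
[2, 2]
[3, 2]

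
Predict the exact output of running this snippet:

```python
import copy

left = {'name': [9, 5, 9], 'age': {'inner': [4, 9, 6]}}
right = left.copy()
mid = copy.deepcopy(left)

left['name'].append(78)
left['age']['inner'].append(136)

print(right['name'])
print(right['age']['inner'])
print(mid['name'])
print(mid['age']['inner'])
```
[9, 5, 9, 78]
[4, 9, 6, 136]
[9, 5, 9]
[4, 9, 6]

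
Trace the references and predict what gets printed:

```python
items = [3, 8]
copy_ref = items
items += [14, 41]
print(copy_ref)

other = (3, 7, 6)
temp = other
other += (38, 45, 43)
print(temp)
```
[3, 8, 14, 41]
(3, 7, 6)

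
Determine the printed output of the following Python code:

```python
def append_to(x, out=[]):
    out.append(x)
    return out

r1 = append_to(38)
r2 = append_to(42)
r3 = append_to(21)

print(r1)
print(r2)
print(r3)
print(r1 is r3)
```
[38, 42, 21]
[38, 42, 21]
[38, 42, 21]
True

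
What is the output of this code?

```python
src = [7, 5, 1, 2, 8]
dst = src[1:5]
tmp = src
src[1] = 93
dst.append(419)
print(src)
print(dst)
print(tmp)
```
[7, 93, 1, 2, 8]
[5, 1, 2, 8, 419]
[7, 93, 1, 2, 8]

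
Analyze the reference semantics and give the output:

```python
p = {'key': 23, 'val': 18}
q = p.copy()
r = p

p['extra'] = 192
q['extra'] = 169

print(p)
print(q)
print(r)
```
{'key': 23, 'val': 18, 'extra': 192}
{'key': 23, 'val': 18, 'extra': 169}
{'key': 23, 'val': 18, 'extra': 192}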